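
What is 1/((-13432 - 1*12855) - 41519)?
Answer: -1/67806 ≈ -1.4748e-5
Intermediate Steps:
1/((-13432 - 1*12855) - 41519) = 1/((-13432 - 12855) - 41519) = 1/(-26287 - 41519) = 1/(-67806) = -1/67806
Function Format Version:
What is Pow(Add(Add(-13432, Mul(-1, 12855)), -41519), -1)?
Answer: Rational(-1, 67806) ≈ -1.4748e-5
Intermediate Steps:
Pow(Add(Add(-13432, Mul(-1, 12855)), -41519), -1) = Pow(Add(Add(-13432, -12855), -41519), -1) = Pow(Add(-26287, -41519), -1) = Pow(-67806, -1) = Rational(-1, 67806)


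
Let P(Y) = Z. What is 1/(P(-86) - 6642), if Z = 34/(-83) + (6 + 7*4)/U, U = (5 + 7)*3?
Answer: -1494/9922349 ≈ -0.00015057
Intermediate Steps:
U = 36 (U = 12*3 = 36)
Z = 799/1494 (Z = 34/(-83) + (6 + 7*4)/36 = 34*(-1/83) + (6 + 28)*(1/36) = -34/83 + 34*(1/36) = -34/83 + 17/18 = 799/1494 ≈ 0.53481)
P(Y) = 799/1494
1/(P(-86) - 6642) = 1/(799/1494 - 6642) = 1/(-9922349/1494) = -1494/9922349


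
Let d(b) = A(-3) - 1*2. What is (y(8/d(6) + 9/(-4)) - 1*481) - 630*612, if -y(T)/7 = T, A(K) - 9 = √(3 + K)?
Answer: -1544133/4 ≈ -3.8603e+5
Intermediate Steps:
A(K) = 9 + √(3 + K)
d(b) = 7 (d(b) = (9 + √(3 - 3)) - 1*2 = (9 + √0) - 2 = (9 + 0) - 2 = 9 - 2 = 7)
y(T) = -7*T
(y(8/d(6) + 9/(-4)) - 1*481) - 630*612 = (-7*(8/7 + 9/(-4)) - 1*481) - 630*612 = (-7*(8*(⅐) + 9*(-¼)) - 481) - 385560 = (-7*(8/7 - 9/4) - 481) - 385560 = (-7*(-31/28) - 481) - 385560 = (31/4 - 481) - 385560 = -1893/4 - 385560 = -1544133/4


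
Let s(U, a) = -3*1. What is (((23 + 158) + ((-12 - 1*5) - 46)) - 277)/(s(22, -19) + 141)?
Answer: -53/46 ≈ -1.1522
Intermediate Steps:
s(U, a) = -3
(((23 + 158) + ((-12 - 1*5) - 46)) - 277)/(s(22, -19) + 141) = (((23 + 158) + ((-12 - 1*5) - 46)) - 277)/(-3 + 141) = ((181 + ((-12 - 5) - 46)) - 277)/138 = ((181 + (-17 - 46)) - 277)*(1/138) = ((181 - 63) - 277)*(1/138) = (118 - 277)*(1/138) = -159*1/138 = -53/46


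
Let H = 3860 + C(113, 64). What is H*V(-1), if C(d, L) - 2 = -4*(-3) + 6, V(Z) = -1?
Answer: -3880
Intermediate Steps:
C(d, L) = 20 (C(d, L) = 2 + (-4*(-3) + 6) = 2 + (12 + 6) = 2 + 18 = 20)
H = 3880 (H = 3860 + 20 = 3880)
H*V(-1) = 3880*(-1) = -3880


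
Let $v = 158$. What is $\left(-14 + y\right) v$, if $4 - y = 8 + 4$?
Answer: $-3476$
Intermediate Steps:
$y = -8$ ($y = 4 - \left(8 + 4\right) = 4 - 12 = -8$)
$\left(-14 + y\right) v = \left(-14 - 8\right) 158 = \left(-22\right) 158 = -3476$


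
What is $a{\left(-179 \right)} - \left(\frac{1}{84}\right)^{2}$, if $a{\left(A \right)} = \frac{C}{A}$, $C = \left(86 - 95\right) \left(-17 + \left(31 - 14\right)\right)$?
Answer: $- \frac{1}{7056} \approx -0.00014172$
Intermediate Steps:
$C = 0$ ($C = - 9 \left(-17 + \left(31 - 14\right)\right) = - 9 \left(-17 + 17\right) = \left(-9\right) 0 = 0$)
$a{\left(A \right)} = 0$ ($a{\left(A \right)} = \frac{0}{A} = 0$)
$a{\left(-179 \right)} - \left(\frac{1}{84}\right)^{2} = 0 - \left(\frac{1}{84}\right)^{2} = 0 - \frac{1}{7056} = - \frac{1}{7056}$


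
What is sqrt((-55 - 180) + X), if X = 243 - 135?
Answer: I*sqrt(127) ≈ 11.269*I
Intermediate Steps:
X = 108
sqrt((-55 - 180) + X) = sqrt((-55 - 180) + 108) = sqrt(-235 + 108) = sqrt(-127) = I*sqrt(127)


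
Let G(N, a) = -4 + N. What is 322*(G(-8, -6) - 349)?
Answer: -116242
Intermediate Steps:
322*(G(-8, -6) - 349) = 322*((-4 - 8) - 349) = 322*(-12 - 349) = 322*(-361) = -116242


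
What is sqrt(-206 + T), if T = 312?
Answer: sqrt(106) ≈ 10.296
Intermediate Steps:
sqrt(-206 + T) = sqrt(-206 + 312) = sqrt(106)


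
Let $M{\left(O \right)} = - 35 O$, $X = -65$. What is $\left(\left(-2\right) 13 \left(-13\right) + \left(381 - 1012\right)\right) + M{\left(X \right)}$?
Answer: $1982$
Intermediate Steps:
$\left(\left(-2\right) 13 \left(-13\right) + \left(381 - 1012\right)\right) + M{\left(X \right)} = \left(\left(-2\right) 13 \left(-13\right) + \left(381 - 1012\right)\right) - -2275 = \left(\left(-26\right) \left(-13\right) - 631\right) + 2275 = \left(338 - 631\right) + 2275 = -293 + 2275 = 1982$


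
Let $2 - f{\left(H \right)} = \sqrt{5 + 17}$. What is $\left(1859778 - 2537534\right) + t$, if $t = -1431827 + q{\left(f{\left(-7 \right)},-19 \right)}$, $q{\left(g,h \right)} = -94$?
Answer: $-2109677$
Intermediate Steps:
$f{\left(H \right)} = 2 - \sqrt{22}$ ($f{\left(H \right)} = 2 - \sqrt{5 + 17} = 2 - \sqrt{22}$)
$t = -1431921$ ($t = -1431827 - 94 = -1431921$)
$\left(1859778 - 2537534\right) + t = \left(1859778 - 2537534\right) - 1431921 = -677756 - 1431921 = -2109677$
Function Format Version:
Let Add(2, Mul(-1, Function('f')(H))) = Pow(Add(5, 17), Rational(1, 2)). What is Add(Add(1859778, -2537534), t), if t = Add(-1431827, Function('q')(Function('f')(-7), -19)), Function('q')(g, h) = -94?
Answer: -2109677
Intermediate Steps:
Function('f')(H) = Add(2, Mul(-1, Pow(22, Rational(1, 2)))) (Function('f')(H) = Add(2, Mul(-1, Pow(Add(5, 17), Rational(1, 2)))) = Add(2, Mul(-1, Pow(22, Rational(1, 2)))))
t = -1431921 (t = Add(-1431827, -94) = -1431921)
Add(Add(1859778, -2537534), t) = Add(Add(1859778, -2537534), -1431921) = Add(-677756, -1431921) = -2109677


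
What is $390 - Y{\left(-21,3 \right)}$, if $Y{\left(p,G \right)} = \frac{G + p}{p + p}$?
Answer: $\frac{2727}{7} \approx 389.57$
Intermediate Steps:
$Y{\left(p,G \right)} = \frac{G + p}{2 p}$
$390 - Y{\left(-21,3 \right)} = 390 - \frac{3 - 21}{2 \left(-21\right)} = 390 - \frac{1}{2} \left(- \frac{1}{21}\right) \left(-18\right) = 390 - \frac{3}{7} = \frac{2727}{7}$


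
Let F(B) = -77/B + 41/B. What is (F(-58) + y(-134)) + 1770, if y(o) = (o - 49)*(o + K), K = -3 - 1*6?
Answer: 810249/29 ≈ 27940.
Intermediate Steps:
K = -9 (K = -3 - 6 = -9)
y(o) = (-49 + o)*(-9 + o) (y(o) = (o - 49)*(o - 9) = (-49 + o)*(-9 + o))
F(B) = -36/B
(F(-58) + y(-134)) + 1770 = (-36/(-58) + (441 + (-134)² - 58*(-134))) + 1770 = (-36*(-1/58) + (441 + 17956 + 7772)) + 1770 = (18/29 + 26169) + 1770 = 758919/29 + 1770 = 810249/29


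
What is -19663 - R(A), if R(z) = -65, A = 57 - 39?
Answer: -19598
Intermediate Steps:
A = 18
-19663 - R(A) = -19663 - 1*(-65) = -19663 + 65 = -19598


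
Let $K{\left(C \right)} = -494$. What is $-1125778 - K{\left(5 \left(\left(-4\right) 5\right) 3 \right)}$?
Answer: $-1125284$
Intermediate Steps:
$-1125778 - K{\left(5 \left(\left(-4\right) 5\right) 3 \right)} = -1125778 - -494 = -1125778 + 494 = -1125284$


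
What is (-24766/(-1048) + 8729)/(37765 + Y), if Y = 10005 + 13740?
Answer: 4586379/32231240 ≈ 0.14230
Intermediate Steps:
Y = 23745
(-24766/(-1048) + 8729)/(37765 + Y) = (-24766/(-1048) + 8729)/(37765 + 23745) = (-24766*(-1/1048) + 8729)/61510 = (12383/524 + 8729)*(1/61510) = (4586379/524)*(1/61510) = 4586379/32231240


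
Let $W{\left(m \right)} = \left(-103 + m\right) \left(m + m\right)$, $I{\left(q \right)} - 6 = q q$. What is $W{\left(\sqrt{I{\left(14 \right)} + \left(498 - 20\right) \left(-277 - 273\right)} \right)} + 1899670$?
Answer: $1374274 - 206 i \sqrt{262698} \approx 1.3743 \cdot 10^{6} - 1.0558 \cdot 10^{5} i$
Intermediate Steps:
$I{\left(q \right)} = 6 + q^{2}$ ($I{\left(q \right)} = 6 + q q = 6 + q^{2}$)
$W{\left(m \right)} = 2 m \left(-103 + m\right)$ ($W{\left(m \right)} = \left(-103 + m\right) 2 m = 2 m \left(-103 + m\right)$)
$W{\left(\sqrt{I{\left(14 \right)} + \left(498 - 20\right) \left(-277 - 273\right)} \right)} + 1899670 = 2 \sqrt{\left(6 + 14^{2}\right) + \left(498 - 20\right) \left(-277 - 273\right)} \left(-103 + \sqrt{\left(6 + 14^{2}\right) + \left(498 - 20\right) \left(-277 - 273\right)}\right) + 1899670 = 2 \sqrt{\left(6 + 196\right) + 478 \left(-550\right)} \left(-103 + \sqrt{\left(6 + 196\right) + 478 \left(-550\right)}\right) + 1899670 = 2 \sqrt{202 - 262900} \left(-103 + \sqrt{202 - 262900}\right) + 1899670 = 2 \sqrt{-262698} \left(-103 + \sqrt{-262698}\right) + 1899670 = 2 i \sqrt{262698} \left(-103 + i \sqrt{262698}\right) + 1899670 = 1899670 + 2 i \sqrt{262698} \left(-103 + i \sqrt{262698}\right)$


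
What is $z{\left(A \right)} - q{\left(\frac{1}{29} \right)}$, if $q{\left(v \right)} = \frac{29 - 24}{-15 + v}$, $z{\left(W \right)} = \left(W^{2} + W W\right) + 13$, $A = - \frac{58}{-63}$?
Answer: $\frac{3698365}{246078} \approx 15.029$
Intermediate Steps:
$A = \frac{58}{63}$ ($A = \left(-58\right) \left(- \frac{1}{63}\right) = \frac{58}{63} \approx 0.92064$)
$z{\left(W \right)} = 13 + 2 W^{2}$ ($z{\left(W \right)} = \left(W^{2} + W^{2}\right) + 13 = 2 W^{2} + 13 = 13 + 2 W^{2}$)
$q{\left(v \right)} = \frac{5}{-15 + v}$
$z{\left(A \right)} - q{\left(\frac{1}{29} \right)} = \left(13 + 2 \left(\frac{58}{63}\right)^{2}\right) - \frac{5}{-15 + \frac{1}{29}} = \left(13 + 2 \cdot \frac{3364}{3969}\right) - \frac{5}{-15 + \frac{1}{29}} = \left(13 + \frac{6728}{3969}\right) - \frac{5}{- \frac{434}{29}} = \frac{58325}{3969} - 5 \left(- \frac{29}{434}\right) = \frac{58325}{3969} - - \frac{145}{434} = \frac{58325}{3969} + \frac{145}{434} = \frac{3698365}{246078}$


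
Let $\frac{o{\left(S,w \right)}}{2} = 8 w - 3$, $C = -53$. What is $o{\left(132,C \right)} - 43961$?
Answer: $-44815$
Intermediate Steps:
$o{\left(S,w \right)} = -6 + 16 w$ ($o{\left(S,w \right)} = 2 \left(8 w - 3\right) = 2 \left(-3 + 8 w\right) = -6 + 16 w$)
$o{\left(132,C \right)} - 43961 = \left(-6 + 16 \left(-53\right)\right) - 43961 = \left(-6 - 848\right) - 43961 = -854 - 43961 = -44815$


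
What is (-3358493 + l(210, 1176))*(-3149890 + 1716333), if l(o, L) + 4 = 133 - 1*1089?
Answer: 4815967364321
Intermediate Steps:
l(o, L) = -960 (l(o, L) = -4 + (133 - 1*1089) = -4 + (133 - 1089) = -4 - 956 = -960)
(-3358493 + l(210, 1176))*(-3149890 + 1716333) = (-3358493 - 960)*(-3149890 + 1716333) = -3359453*(-1433557) = 4815967364321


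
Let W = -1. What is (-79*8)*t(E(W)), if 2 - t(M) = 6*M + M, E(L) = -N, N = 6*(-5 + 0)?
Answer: 131456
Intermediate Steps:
N = -30 (N = 6*(-5) = -30)
E(L) = 30 (E(L) = -1*(-30) = 30)
t(M) = 2 - 7*M (t(M) = 2 - (6*M + M) = 2 - 7*M)
(-79*8)*t(E(W)) = (-79*8)*(2 - 7*30) = -632*(2 - 210) = -632*(-208) = 131456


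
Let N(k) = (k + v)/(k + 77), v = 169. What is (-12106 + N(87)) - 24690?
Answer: -1508572/41 ≈ -36794.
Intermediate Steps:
N(k) = (169 + k)/(77 + k) (N(k) = (k + 169)/(k + 77) = (169 + k)/(77 + k))
(-12106 + N(87)) - 24690 = (-12106 + (169 + 87)/(77 + 87)) - 24690 = (-12106 + 256/164) - 24690 = (-12106 + (1/164)*256) - 24690 = (-12106 + 64/41) - 24690 = -496282/41 - 24690 = -1508572/41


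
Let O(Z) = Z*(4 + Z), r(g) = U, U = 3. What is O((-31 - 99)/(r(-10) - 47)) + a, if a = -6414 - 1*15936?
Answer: -10807455/484 ≈ -22329.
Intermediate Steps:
r(g) = 3
a = -22350 (a = -6414 - 15936 = -22350)
O((-31 - 99)/(r(-10) - 47)) + a = ((-31 - 99)/(3 - 47))*(4 + (-31 - 99)/(3 - 47)) - 22350 = (-130/(-44))*(4 - 130/(-44)) - 22350 = (-130*(-1/44))*(4 - 130*(-1/44)) - 22350 = 65*(4 + 65/22)/22 - 22350 = (65/22)*(153/22) - 22350 = 9945/484 - 22350 = -10807455/484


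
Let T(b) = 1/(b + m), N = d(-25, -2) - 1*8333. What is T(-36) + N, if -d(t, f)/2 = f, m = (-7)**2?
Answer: -108276/13 ≈ -8328.9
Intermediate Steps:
m = 49
d(t, f) = -2*f
N = -8329 (N = -2*(-2) - 1*8333 = 4 - 8333 = -8329)
T(b) = 1/(49 + b) (T(b) = 1/(b + 49) = 1/(49 + b))
T(-36) + N = 1/(49 - 36) - 8329 = 1/13 - 8329 = -108276/13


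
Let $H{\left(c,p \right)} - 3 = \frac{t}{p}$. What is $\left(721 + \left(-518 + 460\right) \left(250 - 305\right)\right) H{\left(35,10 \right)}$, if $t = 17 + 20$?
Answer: $\frac{262037}{10} \approx 26204.0$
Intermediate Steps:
$t = 37$
$H{\left(c,p \right)} = 3 + \frac{37}{p}$
$\left(721 + \left(-518 + 460\right) \left(250 - 305\right)\right) H{\left(35,10 \right)} = \left(721 + \left(-518 + 460\right) \left(250 - 305\right)\right) \left(3 + \frac{37}{10}\right) = \left(721 - -3190\right) \left(3 + 37 \cdot \frac{1}{10}\right) = \left(721 + 3190\right) \left(3 + \frac{37}{10}\right) = 3911 \cdot \frac{67}{10} = \frac{262037}{10}$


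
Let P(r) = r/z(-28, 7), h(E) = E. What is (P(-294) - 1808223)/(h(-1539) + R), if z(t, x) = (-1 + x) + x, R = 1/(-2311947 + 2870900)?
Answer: 13139416048929/11182972658 ≈ 1174.9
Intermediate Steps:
R = 1/558953 ≈ 1.7891e-6
z(t, x) = -1 + 2*x
P(r) = r/13 (P(r) = r/(-1 + 2*7) = r/(-1 + 14) = r/13)
(P(-294) - 1808223)/(h(-1539) + R) = ((1/13)*(-294) - 1808223)/(-1539 + 1/558953) = (-294/13 - 1808223)/(-860228666/558953) = -23507193/13*(-558953/860228666) = 13139416048929/11182972658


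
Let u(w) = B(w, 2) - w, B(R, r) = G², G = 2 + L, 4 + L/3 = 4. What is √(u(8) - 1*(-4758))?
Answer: √4754 ≈ 68.949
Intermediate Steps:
L = 0 (L = -12 + 3*4 = -12 + 12 = 0)
G = 2 (G = 2 + 0 = 2)
B(R, r) = 4 (B(R, r) = 2² = 4)
u(w) = 4 - w
√(u(8) - 1*(-4758)) = √((4 - 1*8) - 1*(-4758)) = √((4 - 8) + 4758) = √(-4 + 4758) = √4754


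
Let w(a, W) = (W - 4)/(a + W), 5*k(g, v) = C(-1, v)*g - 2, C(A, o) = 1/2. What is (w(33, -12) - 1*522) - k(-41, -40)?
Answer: -21767/42 ≈ -518.26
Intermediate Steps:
C(A, o) = ½
k(g, v) = -⅖ + g/10 (k(g, v) = (g/2 - 2)/5 = (-2 + g/2)/5 = -⅖ + g/10)
w(a, W) = (-4 + W)/(W + a)
(w(33, -12) - 1*522) - k(-41, -40) = ((-4 - 12)/(-12 + 33) - 1*522) - (-⅖ + (⅒)*(-41)) = (-16/21 - 522) - (-⅖ - 41/10) = ((1/21)*(-16) - 522) - 1*(-9/2) = (-16/21 - 522) + 9/2 = -10978/21 + 9/2 = -21767/42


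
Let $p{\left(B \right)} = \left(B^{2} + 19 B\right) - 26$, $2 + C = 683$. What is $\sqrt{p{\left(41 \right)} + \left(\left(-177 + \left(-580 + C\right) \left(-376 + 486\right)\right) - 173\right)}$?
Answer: $3 \sqrt{1466} \approx 114.87$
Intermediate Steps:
$C = 681$ ($C = -2 + 683 = 681$)
$p{\left(B \right)} = -26 + B^{2} + 19 B$
$\sqrt{p{\left(41 \right)} + \left(\left(-177 + \left(-580 + C\right) \left(-376 + 486\right)\right) - 173\right)} = \sqrt{\left(-26 + 41^{2} + 19 \cdot 41\right) - \left(350 - \left(-580 + 681\right) \left(-376 + 486\right)\right)} = \sqrt{\left(-26 + 1681 + 779\right) + \left(\left(-177 + 101 \cdot 110\right) - 173\right)} = \sqrt{2434 + \left(\left(-177 + 11110\right) - 173\right)} = \sqrt{2434 + \left(10933 - 173\right)} = \sqrt{2434 + 10760} = \sqrt{13194} = 3 \sqrt{1466}$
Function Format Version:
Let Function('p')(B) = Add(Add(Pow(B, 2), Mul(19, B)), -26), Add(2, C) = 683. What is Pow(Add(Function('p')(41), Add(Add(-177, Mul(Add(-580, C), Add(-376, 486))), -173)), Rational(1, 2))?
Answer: Mul(3, Pow(1466, Rational(1, 2))) ≈ 114.87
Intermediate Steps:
C = 681 (C = Add(-2, 683) = 681)
Function('p')(B) = Add(-26, Pow(B, 2), Mul(19, B))
Pow(Add(Function('p')(41), Add(Add(-177, Mul(Add(-580, C), Add(-376, 486))), -173)), Rational(1, 2)) = Pow(Add(Add(-26, Pow(41, 2), Mul(19, 41)), Add(Add(-177, Mul(Add(-580, 681), Add(-376, 486))), -173)), Rational(1, 2)) = Pow(Add(Add(-26, 1681, 779), Add(Add(-177, Mul(101, 110)), -173)), Rational(1, 2)) = Pow(Add(2434, Add(Add(-177, 11110), -173)), Rational(1, 2)) = Pow(Add(2434, Add(10933, -173)), Rational(1, 2)) = Pow(Add(2434, 10760), Rational(1, 2)) = Pow(13194, Rational(1, 2)) = Mul(3, Pow(1466, Rational(1, 2)))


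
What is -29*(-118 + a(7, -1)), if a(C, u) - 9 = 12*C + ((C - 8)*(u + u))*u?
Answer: 783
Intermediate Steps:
a(C, u) = 9 + 12*C + 2*u²*(-8 + C) (a(C, u) = 9 + (12*C + ((C - 8)*(u + u))*u) = 9 + (12*C + ((-8 + C)*(2*u))*u) = 9 + (12*C + (2*u*(-8 + C))*u) = 9 + (12*C + 2*u²*(-8 + C)) = 9 + 12*C + 2*u²*(-8 + C))
-29*(-118 + a(7, -1)) = -29*(-118 + (9 - 16*(-1)² + 12*7 + 2*7*(-1)²)) = -29*(-118 + (9 - 16*1 + 84 + 2*7*1)) = -29*(-118 + (9 - 16 + 84 + 14)) = -29*(-118 + 91) = -29*(-27) = 783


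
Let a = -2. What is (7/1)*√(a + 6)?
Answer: 14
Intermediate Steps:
(7/1)*√(a + 6) = (7/1)*√(-2 + 6) = (7*1)*√4 = 7*2 = 14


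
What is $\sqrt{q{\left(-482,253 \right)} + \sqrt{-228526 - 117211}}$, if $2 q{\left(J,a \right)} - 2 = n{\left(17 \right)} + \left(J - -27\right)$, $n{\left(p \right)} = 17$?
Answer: $\sqrt{-218 + i \sqrt{345737}} \approx 14.302 + 20.556 i$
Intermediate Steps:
$q{\left(J,a \right)} = 23 + \frac{J}{2}$ ($q{\left(J,a \right)} = 1 + \frac{17 + \left(J - -27\right)}{2} = 1 + \frac{17 + \left(J + 27\right)}{2} = 1 + \frac{17 + \left(27 + J\right)}{2} = 1 + \frac{44 + J}{2} = 1 + \left(22 + \frac{J}{2}\right) = 23 + \frac{J}{2}$)
$\sqrt{q{\left(-482,253 \right)} + \sqrt{-228526 - 117211}} = \sqrt{\left(23 + \frac{1}{2} \left(-482\right)\right) + \sqrt{-228526 - 117211}} = \sqrt{\left(23 - 241\right) + \sqrt{-345737}} = \sqrt{-218 + i \sqrt{345737}}$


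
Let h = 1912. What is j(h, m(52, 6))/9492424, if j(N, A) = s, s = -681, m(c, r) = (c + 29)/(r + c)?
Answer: -681/9492424 ≈ -7.1741e-5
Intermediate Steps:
m(c, r) = (29 + c)/(c + r)
j(N, A) = -681
j(h, m(52, 6))/9492424 = -681/9492424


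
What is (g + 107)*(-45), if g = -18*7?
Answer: 855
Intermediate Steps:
g = -126
(g + 107)*(-45) = (-126 + 107)*(-45) = -19*(-45) = 855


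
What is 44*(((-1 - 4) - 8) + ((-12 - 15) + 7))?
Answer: -1452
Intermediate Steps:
44*(((-1 - 4) - 8) + ((-12 - 15) + 7)) = 44*((-5 - 8) + (-27 + 7)) = 44*(-13 - 20) = 44*(-33) = -1452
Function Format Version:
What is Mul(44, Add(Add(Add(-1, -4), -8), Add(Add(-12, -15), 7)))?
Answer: -1452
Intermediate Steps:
Mul(44, Add(Add(Add(-1, -4), -8), Add(Add(-12, -15), 7))) = Mul(44, Add(Add(-5, -8), Add(-27, 7))) = Mul(44, Add(-13, -20)) = Mul(44, -33) = -1452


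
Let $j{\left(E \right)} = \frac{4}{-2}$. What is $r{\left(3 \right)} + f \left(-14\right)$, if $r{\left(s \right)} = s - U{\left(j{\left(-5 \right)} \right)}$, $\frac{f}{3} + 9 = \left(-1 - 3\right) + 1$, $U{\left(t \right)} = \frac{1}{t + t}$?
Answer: $\frac{2029}{4} \approx 507.25$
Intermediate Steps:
$j{\left(E \right)} = -2$ ($j{\left(E \right)} = 4 \left(- \frac{1}{2}\right) = -2$)
$U{\left(t \right)} = \frac{1}{2 t}$
$f = -36$ ($f = -27 + 3 \left(\left(-1 - 3\right) + 1\right) = -27 + 3 \left(-4 + 1\right) = -27 + 3 \left(-3\right) = -27 - 9 = -36$)
$r{\left(s \right)} = \frac{1}{4} + s$ ($r{\left(s \right)} = s - \frac{1}{2 \left(-2\right)} = s - \frac{1}{2} \left(- \frac{1}{2}\right) = s - - \frac{1}{4} = s + \frac{1}{4} = \frac{1}{4} + s$)
$r{\left(3 \right)} + f \left(-14\right) = \left(\frac{1}{4} + 3\right) - -504 = \frac{13}{4} + 504 = \frac{2029}{4}$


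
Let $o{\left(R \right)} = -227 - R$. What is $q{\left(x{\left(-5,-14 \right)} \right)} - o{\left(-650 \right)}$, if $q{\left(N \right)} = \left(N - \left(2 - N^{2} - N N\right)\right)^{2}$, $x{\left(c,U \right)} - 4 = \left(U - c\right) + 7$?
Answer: $-359$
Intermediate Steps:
$x{\left(c,U \right)} = 11 + U - c$ ($x{\left(c,U \right)} = 4 + \left(\left(U - c\right) + 7\right) = 4 + \left(7 + U - c\right) = 11 + U - c$)
$q{\left(N \right)} = \left(-2 + N + 2 N^{2}\right)^{2}$ ($q{\left(N \right)} = \left(N + \left(\left(N^{2} + N^{2}\right) - 2\right)\right)^{2} = \left(N + \left(2 N^{2} - 2\right)\right)^{2} = \left(N + \left(-2 + 2 N^{2}\right)\right)^{2} = \left(-2 + N + 2 N^{2}\right)^{2}$)
$q{\left(x{\left(-5,-14 \right)} \right)} - o{\left(-650 \right)} = \left(-2 - -2 + 2 \left(11 - 14 - -5\right)^{2}\right)^{2} - \left(-227 - -650\right) = \left(-2 + \left(11 - 14 + 5\right) + 2 \left(11 - 14 + 5\right)^{2}\right)^{2} - \left(-227 + 650\right) = \left(-2 + 2 + 2 \cdot 2^{2}\right)^{2} - 423 = \left(-2 + 2 + 2 \cdot 4\right)^{2} - 423 = \left(-2 + 2 + 8\right)^{2} - 423 = 8^{2} - 423 = 64 - 423 = -359$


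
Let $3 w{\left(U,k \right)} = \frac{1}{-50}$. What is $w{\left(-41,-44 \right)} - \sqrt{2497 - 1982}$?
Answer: $- \frac{1}{150} - \sqrt{515} \approx -22.7$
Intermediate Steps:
$w{\left(U,k \right)} = - \frac{1}{150}$ ($w{\left(U,k \right)} = \frac{1}{3 \left(-50\right)} = \frac{1}{3} \left(- \frac{1}{50}\right) = - \frac{1}{150}$)
$w{\left(-41,-44 \right)} - \sqrt{2497 - 1982} = - \frac{1}{150} - \sqrt{2497 - 1982} = - \frac{1}{150} - \sqrt{515}$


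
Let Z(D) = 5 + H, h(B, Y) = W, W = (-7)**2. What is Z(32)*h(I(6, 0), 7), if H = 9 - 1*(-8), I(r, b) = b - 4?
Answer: 1078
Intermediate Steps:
W = 49
I(r, b) = -4 + b
h(B, Y) = 49
H = 17 (H = 9 + 8 = 17)
Z(D) = 22 (Z(D) = 5 + 17 = 22)
Z(32)*h(I(6, 0), 7) = 22*49 = 1078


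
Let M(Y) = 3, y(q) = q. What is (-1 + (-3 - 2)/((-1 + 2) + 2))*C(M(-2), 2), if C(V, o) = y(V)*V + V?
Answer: -32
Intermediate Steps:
C(V, o) = V + V² (C(V, o) = V*V + V = V² + V = V + V²)
(-1 + (-3 - 2)/((-1 + 2) + 2))*C(M(-2), 2) = (-1 + (-3 - 2)/((-1 + 2) + 2))*(3*(1 + 3)) = (-1 - 5/(1 + 2))*(3*4) = (-1 - 5/3)*12 = -8/3*12 = -32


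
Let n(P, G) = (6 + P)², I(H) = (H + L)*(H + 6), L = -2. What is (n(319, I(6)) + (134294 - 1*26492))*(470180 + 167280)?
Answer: 136051175420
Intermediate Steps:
I(H) = (-2 + H)*(6 + H) (I(H) = (H - 2)*(H + 6) = (-2 + H)*(6 + H))
(n(319, I(6)) + (134294 - 1*26492))*(470180 + 167280) = ((6 + 319)² + (134294 - 1*26492))*(470180 + 167280) = (325² + (134294 - 26492))*637460 = (105625 + 107802)*637460 = 213427*637460 = 136051175420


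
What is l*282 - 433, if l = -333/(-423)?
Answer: -211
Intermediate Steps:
l = 37/47 (l = -333*(-1/423) = 37/47 ≈ 0.78723)
l*282 - 433 = (37/47)*282 - 433 = 222 - 433 = -211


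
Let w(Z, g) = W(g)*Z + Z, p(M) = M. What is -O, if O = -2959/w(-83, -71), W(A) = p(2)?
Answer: -2959/249 ≈ -11.884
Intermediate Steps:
W(A) = 2
w(Z, g) = 3*Z (w(Z, g) = 2*Z + Z = 3*Z)
O = 2959/249 (O = -2959/(3*(-83)) = -2959/(-249) = -2959*(-1/249) = 2959/249 ≈ 11.884)
-O = -1*2959/249 = -2959/249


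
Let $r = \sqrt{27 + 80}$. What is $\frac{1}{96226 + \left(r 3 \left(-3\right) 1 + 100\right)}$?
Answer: $\frac{96326}{9278689609} + \frac{9 \sqrt{107}}{9278689609} \approx 1.0391 \cdot 10^{-5}$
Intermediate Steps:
$r = \sqrt{107} \approx 10.344$
$\frac{1}{96226 + \left(r 3 \left(-3\right) 1 + 100\right)} = \frac{1}{96226 + \left(\sqrt{107} \cdot 3 \left(-3\right) 1 + 100\right)} = \frac{1}{96226 + \left(\sqrt{107} \left(\left(-9\right) 1\right) + 100\right)} = \frac{1}{96226 + \left(\sqrt{107} \left(-9\right) + 100\right)} = \frac{1}{96226 + \left(- 9 \sqrt{107} + 100\right)} = \frac{1}{96226 + \left(100 - 9 \sqrt{107}\right)} = \frac{1}{96326 - 9 \sqrt{107}}$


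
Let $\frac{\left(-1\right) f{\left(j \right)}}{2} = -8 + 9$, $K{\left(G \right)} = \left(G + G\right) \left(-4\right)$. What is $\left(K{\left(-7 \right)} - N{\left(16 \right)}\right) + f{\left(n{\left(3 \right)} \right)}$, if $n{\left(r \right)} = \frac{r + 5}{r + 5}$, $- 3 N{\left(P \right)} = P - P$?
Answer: $54$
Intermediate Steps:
$N{\left(P \right)} = 0$ ($N{\left(P \right)} = - \frac{P - P}{3} = \left(- \frac{1}{3}\right) 0 = 0$)
$K{\left(G \right)} = - 8 G$ ($K{\left(G \right)} = 2 G \left(-4\right) = - 8 G$)
$n{\left(r \right)} = 1$ ($n{\left(r \right)} = \frac{5 + r}{5 + r} = 1$)
$f{\left(j \right)} = -2$ ($f{\left(j \right)} = - 2 \left(-8 + 9\right) = \left(-2\right) 1 = -2$)
$\left(K{\left(-7 \right)} - N{\left(16 \right)}\right) + f{\left(n{\left(3 \right)} \right)} = \left(\left(-8\right) \left(-7\right) - 0\right) - 2 = \left(56 + 0\right) - 2 = 56 - 2 = 54$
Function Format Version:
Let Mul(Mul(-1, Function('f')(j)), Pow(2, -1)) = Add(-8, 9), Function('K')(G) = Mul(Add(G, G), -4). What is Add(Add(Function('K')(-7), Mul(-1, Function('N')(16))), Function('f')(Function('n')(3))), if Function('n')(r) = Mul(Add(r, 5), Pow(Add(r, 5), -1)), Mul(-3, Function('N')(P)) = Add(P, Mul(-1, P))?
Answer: 54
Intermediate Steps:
Function('N')(P) = 0 (Function('N')(P) = Mul(Rational(-1, 3), Add(P, Mul(-1, P))) = Mul(Rational(-1, 3), 0) = 0)
Function('K')(G) = Mul(-8, G) (Function('K')(G) = Mul(Mul(2, G), -4) = Mul(-8, G))
Function('n')(r) = 1 (Function('n')(r) = Mul(Add(5, r), Pow(Add(5, r), -1)) = 1)
Function('f')(j) = -2 (Function('f')(j) = Mul(-2, Add(-8, 9)) = Mul(-2, 1) = -2)
Add(Add(Function('K')(-7), Mul(-1, Function('N')(16))), Function('f')(Function('n')(3))) = Add(Add(Mul(-8, -7), Mul(-1, 0)), -2) = Add(Add(56, 0), -2) = Add(56, -2) = 54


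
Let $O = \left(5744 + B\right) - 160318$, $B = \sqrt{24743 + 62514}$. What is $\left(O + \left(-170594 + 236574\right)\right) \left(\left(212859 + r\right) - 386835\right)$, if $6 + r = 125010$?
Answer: $4338625368 - 48972 \sqrt{87257} \approx 4.3242 \cdot 10^{9}$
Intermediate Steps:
$r = 125004$ ($r = -6 + 125010 = 125004$)
$B = \sqrt{87257} \approx 295.39$
$O = -154574 + \sqrt{87257}$ ($O = \left(5744 + \sqrt{87257}\right) - 160318 = -154574 + \sqrt{87257} \approx -1.5428 \cdot 10^{5}$)
$\left(O + \left(-170594 + 236574\right)\right) \left(\left(212859 + r\right) - 386835\right) = \left(\left(-154574 + \sqrt{87257}\right) + \left(-170594 + 236574\right)\right) \left(\left(212859 + 125004\right) - 386835\right) = \left(\left(-154574 + \sqrt{87257}\right) + 65980\right) \left(337863 - 386835\right) = \left(-88594 + \sqrt{87257}\right) \left(-48972\right) = 4338625368 - 48972 \sqrt{87257}$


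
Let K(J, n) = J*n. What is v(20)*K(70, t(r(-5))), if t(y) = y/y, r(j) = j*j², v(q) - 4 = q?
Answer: 1680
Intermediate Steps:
v(q) = 4 + q
r(j) = j³
t(y) = 1
v(20)*K(70, t(r(-5))) = (4 + 20)*(70*1) = 24*70 = 1680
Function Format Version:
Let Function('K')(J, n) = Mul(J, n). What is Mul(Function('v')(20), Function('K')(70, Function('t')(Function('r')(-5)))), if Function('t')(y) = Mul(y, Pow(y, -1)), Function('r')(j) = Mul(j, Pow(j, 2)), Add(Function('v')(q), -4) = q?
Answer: 1680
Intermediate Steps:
Function('v')(q) = Add(4, q)
Function('r')(j) = Pow(j, 3)
Function('t')(y) = 1
Mul(Function('v')(20), Function('K')(70, Function('t')(Function('r')(-5)))) = Mul(Add(4, 20), Mul(70, 1)) = Mul(24, 70) = 1680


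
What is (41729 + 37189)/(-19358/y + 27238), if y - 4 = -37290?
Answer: 210181182/72543959 ≈ 2.8973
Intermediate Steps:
y = -37286 (y = 4 - 37290 = -37286)
(41729 + 37189)/(-19358/y + 27238) = (41729 + 37189)/(-19358/(-37286) + 27238) = 78918/(-19358*(-1/37286) + 27238) = 78918/(9679/18643 + 27238) = 78918/(507807713/18643) = 78918*(18643/507807713) = 210181182/72543959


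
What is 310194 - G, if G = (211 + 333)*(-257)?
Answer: 450002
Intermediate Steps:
G = -139808 (G = 544*(-257) = -139808)
310194 - G = 310194 - 1*(-139808) = 310194 + 139808 = 450002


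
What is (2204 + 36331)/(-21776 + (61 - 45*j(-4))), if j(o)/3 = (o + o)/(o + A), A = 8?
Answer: -7707/4289 ≈ -1.7969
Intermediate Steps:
j(o) = 6*o/(8 + o) (j(o) = 3*((o + o)/(o + 8)) = 3*((2*o)/(8 + o)) = 3*(2*o/(8 + o)) = 6*o/(8 + o))
(2204 + 36331)/(-21776 + (61 - 45*j(-4))) = (2204 + 36331)/(-21776 + (61 - 270*(-4)/(8 - 4))) = 38535/(-21776 + (61 - 270*(-4)/4)) = 38535/(-21776 + (61 - 45*(-6))) = 38535/(-21776 + (61 + 270)) = 38535/(-21776 + 331) = 38535/(-21445) = 38535*(-1/21445) = -7707/4289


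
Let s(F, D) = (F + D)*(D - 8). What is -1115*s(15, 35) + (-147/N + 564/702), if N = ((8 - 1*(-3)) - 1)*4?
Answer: -7044583439/4680 ≈ -1.5053e+6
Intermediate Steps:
N = 40 (N = ((8 + 3) - 1)*4 = (11 - 1)*4 = 10*4 = 40)
s(F, D) = (-8 + D)*(D + F) (s(F, D) = (D + F)*(-8 + D) = (-8 + D)*(D + F))
-1115*s(15, 35) + (-147/N + 564/702) = -1115*(35**2 - 8*35 - 8*15 + 35*15) + (-147/40 + 564/702) = -1115*(1225 - 280 - 120 + 525) + (-147*1/40 + 564*(1/702)) = -1115*1350 + (-147/40 + 94/117) = -1505250 - 13439/4680 = -7044583439/4680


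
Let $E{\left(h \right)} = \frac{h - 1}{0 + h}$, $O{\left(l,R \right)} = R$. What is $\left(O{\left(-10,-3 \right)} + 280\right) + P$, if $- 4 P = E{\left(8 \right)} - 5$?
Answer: $\frac{8897}{32} \approx 278.03$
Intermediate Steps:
$E{\left(h \right)} = \frac{-1 + h}{h}$
$P = \frac{33}{32}$ ($P = - \frac{\frac{-1 + 8}{8} - 5}{4} = - \frac{\frac{1}{8} \cdot 7 - 5}{4} = - \frac{\frac{7}{8} - 5}{4} = \left(- \frac{1}{4}\right) \left(- \frac{33}{8}\right) = \frac{33}{32} \approx 1.0313$)
$\left(O{\left(-10,-3 \right)} + 280\right) + P = \left(-3 + 280\right) + \frac{33}{32} = 277 + \frac{33}{32} = \frac{8897}{32}$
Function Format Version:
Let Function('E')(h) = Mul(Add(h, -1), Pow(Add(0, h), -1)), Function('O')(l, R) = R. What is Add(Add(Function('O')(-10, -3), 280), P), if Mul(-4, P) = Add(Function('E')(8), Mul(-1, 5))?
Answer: Rational(8897, 32) ≈ 278.03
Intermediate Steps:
Function('E')(h) = Mul(Pow(h, -1), Add(-1, h)) (Function('E')(h) = Mul(Add(-1, h), Pow(h, -1)) = Mul(Pow(h, -1), Add(-1, h)))
P = Rational(33, 32) (P = Mul(Rational(-1, 4), Add(Mul(Pow(8, -1), Add(-1, 8)), Mul(-1, 5))) = Mul(Rational(-1, 4), Add(Mul(Rational(1, 8), 7), -5)) = Mul(Rational(-1, 4), Add(Rational(7, 8), -5)) = Mul(Rational(-1, 4), Rational(-33, 8)) = Rational(33, 32) ≈ 1.0313)
Add(Add(Function('O')(-10, -3), 280), P) = Add(Add(-3, 280), Rational(33, 32)) = Add(277, Rational(33, 32)) = Rational(8897, 32)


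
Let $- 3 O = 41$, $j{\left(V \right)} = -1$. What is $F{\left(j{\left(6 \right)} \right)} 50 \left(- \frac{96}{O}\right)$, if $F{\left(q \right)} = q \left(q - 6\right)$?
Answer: $\frac{100800}{41} \approx 2458.5$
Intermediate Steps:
$O = - \frac{41}{3}$ ($O = \left(- \frac{1}{3}\right) 41 = - \frac{41}{3} \approx -13.667$)
$F{\left(q \right)} = q \left(-6 + q\right)$
$F{\left(j{\left(6 \right)} \right)} 50 \left(- \frac{96}{O}\right) = - (-6 - 1) 50 \left(- \frac{96}{- \frac{41}{3}}\right) = \left(-1\right) \left(-7\right) 50 \left(\left(-96\right) \left(- \frac{3}{41}\right)\right) = 7 \cdot 50 \cdot \frac{288}{41} = 350 \cdot \frac{288}{41} = \frac{100800}{41}$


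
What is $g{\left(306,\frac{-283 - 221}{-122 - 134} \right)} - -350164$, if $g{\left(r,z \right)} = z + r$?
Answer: $\frac{11215103}{32} \approx 3.5047 \cdot 10^{5}$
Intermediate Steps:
$g{\left(r,z \right)} = r + z$
$g{\left(306,\frac{-283 - 221}{-122 - 134} \right)} - -350164 = \left(306 + \frac{-283 - 221}{-122 - 134}\right) - -350164 = \left(306 - \frac{504}{-256}\right) + 350164 = \left(306 - - \frac{63}{32}\right) + 350164 = \left(306 + \frac{63}{32}\right) + 350164 = \frac{9855}{32} + 350164 = \frac{11215103}{32}$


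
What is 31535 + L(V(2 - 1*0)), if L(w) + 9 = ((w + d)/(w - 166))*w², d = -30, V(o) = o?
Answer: 1292594/41 ≈ 31527.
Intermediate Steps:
L(w) = -9 + w²*(-30 + w)/(-166 + w) (L(w) = -9 + ((w - 30)/(w - 166))*w² = -9 + ((-30 + w)/(-166 + w))*w² = -9 + w²*(-30 + w)/(-166 + w))
31535 + L(V(2 - 1*0)) = 31535 + (1494 + (2 - 1*0)³ - 30*(2 - 1*0)² - 9*(2 - 1*0))/(-166 + (2 - 1*0)) = 31535 + (1494 + (2 + 0)³ - 30*(2 + 0)² - 9*(2 + 0))/(-166 + (2 + 0)) = 31535 + (1494 + 2³ - 30*2² - 9*2)/(-166 + 2) = 31535 + (1494 + 8 - 30*4 - 18)/(-164) = 31535 - (1494 + 8 - 120 - 18)/164 = 31535 - 1/164*1364 = 31535 - 341/41 = 1292594/41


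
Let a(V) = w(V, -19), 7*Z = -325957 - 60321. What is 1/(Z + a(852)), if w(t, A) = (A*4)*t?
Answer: -7/839542 ≈ -8.3379e-6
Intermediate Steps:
Z = -386278/7 (Z = (-325957 - 60321)/7 = (⅐)*(-386278) = -386278/7 ≈ -55183.)
w(t, A) = 4*A*t (w(t, A) = (4*A)*t = 4*A*t)
a(V) = -76*V (a(V) = 4*(-19)*V = -76*V)
1/(Z + a(852)) = 1/(-386278/7 - 76*852) = 1/(-386278/7 - 64752) = 1/(-839542/7) = -7/839542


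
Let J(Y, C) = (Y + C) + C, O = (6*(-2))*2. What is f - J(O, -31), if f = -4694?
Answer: -4608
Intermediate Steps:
O = -24 (O = -12*2 = -24)
J(Y, C) = Y + 2*C (J(Y, C) = (C + Y) + C = Y + 2*C)
f - J(O, -31) = -4694 - (-24 + 2*(-31)) = -4694 - (-24 - 62) = -4694 - 1*(-86) = -4694 + 86 = -4608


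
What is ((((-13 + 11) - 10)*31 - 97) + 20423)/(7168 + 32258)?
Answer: 9977/19713 ≈ 0.50611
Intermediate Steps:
((((-13 + 11) - 10)*31 - 97) + 20423)/(7168 + 32258) = (((-2 - 10)*31 - 97) + 20423)/39426 = ((-12*31 - 97) + 20423)*(1/39426) = ((-372 - 97) + 20423)*(1/39426) = (-469 + 20423)*(1/39426) = 19954*(1/39426) = 9977/19713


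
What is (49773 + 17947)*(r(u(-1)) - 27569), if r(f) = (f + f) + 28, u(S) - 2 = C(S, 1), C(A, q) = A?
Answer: -1864941080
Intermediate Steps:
u(S) = 2 + S
r(f) = 28 + 2*f (r(f) = 2*f + 28 = 28 + 2*f)
(49773 + 17947)*(r(u(-1)) - 27569) = (49773 + 17947)*((28 + 2*(2 - 1)) - 27569) = 67720*((28 + 2*1) - 27569) = 67720*((28 + 2) - 27569) = 67720*(30 - 27569) = 67720*(-27539) = -1864941080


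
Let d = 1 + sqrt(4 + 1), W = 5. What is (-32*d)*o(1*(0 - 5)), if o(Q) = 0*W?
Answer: 0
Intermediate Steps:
d = 1 + sqrt(5) ≈ 3.2361
o(Q) = 0 (o(Q) = 0*5 = 0)
(-32*d)*o(1*(0 - 5)) = -32*(1 + sqrt(5))*0 = (-32 - 32*sqrt(5))*0 = 0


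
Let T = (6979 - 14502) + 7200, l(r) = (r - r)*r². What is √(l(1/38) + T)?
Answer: I*√323 ≈ 17.972*I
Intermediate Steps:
l(r) = 0 (l(r) = 0*r² = 0)
T = -323 (T = -7523 + 7200 = -323)
√(l(1/38) + T) = √(0 - 323) = √(-323) = I*√323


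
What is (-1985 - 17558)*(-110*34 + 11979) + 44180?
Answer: -160970597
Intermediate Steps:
(-1985 - 17558)*(-110*34 + 11979) + 44180 = -19543*(-3740 + 11979) + 44180 = -19543*8239 + 44180 = -161014777 + 44180 = -160970597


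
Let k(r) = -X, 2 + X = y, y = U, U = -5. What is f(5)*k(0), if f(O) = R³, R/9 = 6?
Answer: 1102248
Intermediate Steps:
R = 54 (R = 9*6 = 54)
y = -5
f(O) = 157464 (f(O) = 54³ = 157464)
X = -7 (X = -2 - 5 = -7)
k(r) = 7 (k(r) = -1*(-7) = 7)
f(5)*k(0) = 157464*7 = 1102248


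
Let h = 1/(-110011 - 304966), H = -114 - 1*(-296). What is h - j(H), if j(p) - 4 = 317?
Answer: -133207618/414977 ≈ -321.00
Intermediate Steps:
H = 182 (H = -114 + 296 = 182)
j(p) = 321 (j(p) = 4 + 317 = 321)
h = -1/414977 (h = 1/(-414977) = -1/414977 ≈ -2.4098e-6)
h - j(H) = -1/414977 - 1*321 = -1/414977 - 321 = -133207618/414977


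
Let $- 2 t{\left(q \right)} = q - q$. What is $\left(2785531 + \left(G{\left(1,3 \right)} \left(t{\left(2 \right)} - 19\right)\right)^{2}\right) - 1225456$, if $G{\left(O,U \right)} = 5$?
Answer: $1569100$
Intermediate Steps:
$t{\left(q \right)} = 0$ ($t{\left(q \right)} = - \frac{q - q}{2} = \left(- \frac{1}{2}\right) 0 = 0$)
$\left(2785531 + \left(G{\left(1,3 \right)} \left(t{\left(2 \right)} - 19\right)\right)^{2}\right) - 1225456 = \left(2785531 + \left(5 \left(0 - 19\right)\right)^{2}\right) - 1225456 = \left(2785531 + \left(5 \left(-19\right)\right)^{2}\right) - 1225456 = \left(2785531 + \left(-95\right)^{2}\right) - 1225456 = \left(2785531 + 9025\right) - 1225456 = 2794556 - 1225456 = 1569100$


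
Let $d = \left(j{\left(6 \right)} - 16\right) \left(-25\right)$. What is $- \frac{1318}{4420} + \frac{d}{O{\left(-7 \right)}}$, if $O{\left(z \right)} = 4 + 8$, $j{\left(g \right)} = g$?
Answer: $\frac{68074}{3315} \approx 20.535$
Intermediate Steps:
$O{\left(z \right)} = 12$
$d = 250$ ($d = \left(6 - 16\right) \left(-25\right) = \left(-10\right) \left(-25\right) = 250$)
$- \frac{1318}{4420} + \frac{d}{O{\left(-7 \right)}} = - \frac{1318}{4420} + \frac{250}{12} = \left(-1318\right) \frac{1}{4420} + 250 \cdot \frac{1}{12} = - \frac{659}{2210} + \frac{125}{6} = \frac{68074}{3315}$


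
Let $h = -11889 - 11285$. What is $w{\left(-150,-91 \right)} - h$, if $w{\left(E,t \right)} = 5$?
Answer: $23179$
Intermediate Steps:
$h = -23174$ ($h = -11889 - 11285 = -23174$)
$w{\left(-150,-91 \right)} - h = 5 - -23174 = 5 + 23174 = 23179$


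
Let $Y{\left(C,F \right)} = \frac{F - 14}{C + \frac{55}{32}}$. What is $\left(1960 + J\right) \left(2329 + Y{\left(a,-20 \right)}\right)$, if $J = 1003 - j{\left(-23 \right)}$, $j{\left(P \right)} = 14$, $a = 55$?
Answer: $\frac{4154204201}{605} \approx 6.8665 \cdot 10^{6}$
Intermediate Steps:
$J = 989$ ($J = 1003 - 14 = 989$)
$Y{\left(C,F \right)} = \frac{-14 + F}{\frac{55}{32} + C}$ ($Y{\left(C,F \right)} = \frac{-14 + F}{C + 55 \cdot \frac{1}{32}} = \frac{-14 + F}{C + \frac{55}{32}} = \frac{-14 + F}{\frac{55}{32} + C}$)
$\left(1960 + J\right) \left(2329 + Y{\left(a,-20 \right)}\right) = \left(1960 + 989\right) \left(2329 + \frac{32 \left(-14 - 20\right)}{55 + 32 \cdot 55}\right) = 2949 \left(2329 + 32 \frac{1}{55 + 1760} \left(-34\right)\right) = 2949 \left(2329 + 32 \cdot \frac{1}{1815} \left(-34\right)\right) = 2949 \left(2329 - \frac{1088}{1815}\right) = 2949 \cdot \frac{4226047}{1815} = \frac{4154204201}{605}$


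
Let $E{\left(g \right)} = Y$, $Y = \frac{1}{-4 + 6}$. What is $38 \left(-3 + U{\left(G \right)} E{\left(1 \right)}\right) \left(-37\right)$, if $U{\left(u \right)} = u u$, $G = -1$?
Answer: $3515$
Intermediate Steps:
$Y = \frac{1}{2} \approx 0.5$
$U{\left(u \right)} = u^{2}$
$E{\left(g \right)} = \frac{1}{2}$
$38 \left(-3 + U{\left(G \right)} E{\left(1 \right)}\right) \left(-37\right) = 38 \left(-3 + \left(-1\right)^{2} \cdot \frac{1}{2}\right) \left(-37\right) = 38 \left(-3 + 1 \cdot \frac{1}{2}\right) \left(-37\right) = 38 \left(-3 + \frac{1}{2}\right) \left(-37\right) = 38 \left(- \frac{5}{2}\right) \left(-37\right) = \left(-95\right) \left(-37\right) = 3515$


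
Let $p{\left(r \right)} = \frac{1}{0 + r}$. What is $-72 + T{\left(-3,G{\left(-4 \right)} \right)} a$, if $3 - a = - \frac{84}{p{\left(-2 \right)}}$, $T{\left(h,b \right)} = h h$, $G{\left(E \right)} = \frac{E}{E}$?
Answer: $-1557$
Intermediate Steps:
$p{\left(r \right)} = \frac{1}{r}$
$G{\left(E \right)} = 1$
$T{\left(h,b \right)} = h^{2}$
$a = -165$ ($a = 3 - - \frac{84}{\frac{1}{-2}} = 3 - - \frac{84}{- \frac{1}{2}} = 3 - \left(-84\right) \left(-2\right) = 3 - 168 = -165$)
$-72 + T{\left(-3,G{\left(-4 \right)} \right)} a = -72 + \left(-3\right)^{2} \left(-165\right) = -72 + 9 \left(-165\right) = -72 - 1485 = -1557$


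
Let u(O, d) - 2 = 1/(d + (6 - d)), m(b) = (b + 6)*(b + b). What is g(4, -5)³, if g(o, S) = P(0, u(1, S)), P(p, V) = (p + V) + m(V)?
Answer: 38614472/729 ≈ 52969.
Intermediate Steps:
m(b) = 2*b*(6 + b) (m(b) = (6 + b)*(2*b) = 2*b*(6 + b))
u(O, d) = 13/6 (u(O, d) = 2 + 1/(d + (6 - d)) = 2 + 1/6 = 2 + ⅙ = 13/6)
P(p, V) = V + p + 2*V*(6 + V) (P(p, V) = (p + V) + 2*V*(6 + V) = (V + p) + 2*V*(6 + V) = V + p + 2*V*(6 + V))
g(o, S) = 338/9 (g(o, S) = 13/6 + 0 + 2*(13/6)*(6 + 13/6) = 13/6 + 0 + 2*(13/6)*(49/6) = 13/6 + 0 + 637/18 = 338/9)
g(4, -5)³ = (338/9)³ = 38614472/729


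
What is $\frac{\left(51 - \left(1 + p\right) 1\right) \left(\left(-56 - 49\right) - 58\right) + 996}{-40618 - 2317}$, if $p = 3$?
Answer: $\frac{43}{277} \approx 0.15523$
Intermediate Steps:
$\frac{\left(51 - \left(1 + p\right) 1\right) \left(\left(-56 - 49\right) - 58\right) + 996}{-40618 - 2317} = \frac{\left(51 - \left(1 + 3\right) 1\right) \left(\left(-56 - 49\right) - 58\right) + 996}{-40618 - 2317} = \frac{\left(51 - 4 \cdot 1\right) \left(\left(-56 - 49\right) - 58\right) + 996}{-42935} = \left(\left(51 - 4\right) \left(-105 - 58\right) + 996\right) \left(- \frac{1}{42935}\right) = \left(\left(51 - 4\right) \left(-163\right) + 996\right) \left(- \frac{1}{42935}\right) = \left(47 \left(-163\right) + 996\right) \left(- \frac{1}{42935}\right) = \left(-7661 + 996\right) \left(- \frac{1}{42935}\right) = \left(-6665\right) \left(- \frac{1}{42935}\right) = \frac{43}{277}$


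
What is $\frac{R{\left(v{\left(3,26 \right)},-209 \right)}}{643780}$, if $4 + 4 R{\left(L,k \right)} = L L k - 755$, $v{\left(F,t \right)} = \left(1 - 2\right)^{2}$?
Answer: $- \frac{121}{321890} \approx -0.0003759$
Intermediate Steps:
$v{\left(F,t \right)} = 1$ ($v{\left(F,t \right)} = \left(-1\right)^{2} = 1$)
$R{\left(L,k \right)} = - \frac{759}{4} + \frac{k L^{2}}{4}$ ($R{\left(L,k \right)} = -1 + \frac{L L k - 755}{4} = -1 + \frac{L^{2} k - 755}{4} = -1 + \frac{k L^{2} - 755}{4} = -1 + \frac{-755 + k L^{2}}{4} = -1 + \left(- \frac{755}{4} + \frac{k L^{2}}{4}\right) = - \frac{759}{4} + \frac{k L^{2}}{4}$)
$\frac{R{\left(v{\left(3,26 \right)},-209 \right)}}{643780} = \frac{- \frac{759}{4} + \frac{1}{4} \left(-209\right) 1^{2}}{643780} = \left(- \frac{759}{4} + \frac{1}{4} \left(-209\right) 1\right) \frac{1}{643780} = \left(- \frac{759}{4} - \frac{209}{4}\right) \frac{1}{643780} = \left(-242\right) \frac{1}{643780} = - \frac{121}{321890}$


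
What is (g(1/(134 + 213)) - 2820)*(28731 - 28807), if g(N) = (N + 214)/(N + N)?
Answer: -2607522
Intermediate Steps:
g(N) = (214 + N)/(2*N) (g(N) = (214 + N)/((2*N)) = (214 + N)*(1/(2*N)) = (214 + N)/(2*N))
(g(1/(134 + 213)) - 2820)*(28731 - 28807) = ((214 + 1/(134 + 213))/(2*(1/(134 + 213))) - 2820)*(28731 - 28807) = ((214 + 1/347)/(2*(1/347)) - 2820)*(-76) = ((½)*347*(74259/347) - 2820)*(-76) = (74259/2 - 2820)*(-76) = (68619/2)*(-76) = -2607522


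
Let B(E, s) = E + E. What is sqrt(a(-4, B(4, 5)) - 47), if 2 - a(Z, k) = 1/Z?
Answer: I*sqrt(179)/2 ≈ 6.6895*I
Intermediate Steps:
B(E, s) = 2*E
a(Z, k) = 2 - 1/Z
sqrt(a(-4, B(4, 5)) - 47) = sqrt((2 - 1/(-4)) - 47) = sqrt((2 - 1*(-1/4)) - 47) = sqrt((2 + 1/4) - 47) = sqrt(9/4 - 47) = sqrt(-179/4) = I*sqrt(179)/2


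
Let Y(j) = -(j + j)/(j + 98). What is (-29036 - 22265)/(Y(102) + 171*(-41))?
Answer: 2565050/350601 ≈ 7.3162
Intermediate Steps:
Y(j) = -2*j/(98 + j)
(-29036 - 22265)/(Y(102) + 171*(-41)) = (-29036 - 22265)/(-2*102/(98 + 102) + 171*(-41)) = -51301/(-2*102/200 - 7011) = -51301/(-2*102*1/200 - 7011) = -51301/(-51/50 - 7011) = -51301/(-350601/50) = -51301*(-50/350601) = 2565050/350601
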